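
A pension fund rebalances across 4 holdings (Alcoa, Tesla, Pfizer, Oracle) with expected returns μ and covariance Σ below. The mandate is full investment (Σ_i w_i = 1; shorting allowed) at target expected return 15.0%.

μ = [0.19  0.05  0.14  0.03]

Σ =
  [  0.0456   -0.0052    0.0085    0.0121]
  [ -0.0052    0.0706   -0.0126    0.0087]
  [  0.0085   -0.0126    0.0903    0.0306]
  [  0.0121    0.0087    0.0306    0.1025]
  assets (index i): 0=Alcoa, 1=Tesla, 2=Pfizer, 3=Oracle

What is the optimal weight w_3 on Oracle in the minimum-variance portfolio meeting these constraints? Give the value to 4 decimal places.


-0.0546

g=Σ⁻¹μ = [4.2404  1.4103  1.6233  -0.8122]
h=Σ⁻¹𝟙 = [21.2318  17.2980  10.6028  2.6162]
a=μᵀg=1.079088  b=𝟙ᵀg=6.461816  c=𝟙ᵀh=51.748757  D=ac−b²=14.086406
λ₁=(c·0.150−b)/D = (51.748757·0.150−6.461816)/14.086406 = 0.092323
λ₂=(a−b·0.150)/D = (1.079088−6.461816·0.150)/14.086406 = 0.007796
w* = 0.092323·g + 0.007796·h:
  w_0 = 0.092323·4.2404 + 0.007796·21.2318 = 0.5570  (Alcoa)
  w_1 = 0.092323·1.4103 + 0.007796·17.2980 = 0.2651  (Tesla)
  w_2 = 0.092323·1.6233 + 0.007796·10.6028 = 0.2325  (Pfizer)
  w_3 = 0.092323·-0.8122 + 0.007796·2.6162 = -0.0546  (Oracle)
Σw_i=1.0000  μᵀw=0.1500
σ²=wᵀΣw=λ₁·μ_p+λ₂ = 0.092323·0.150 + 0.007796 = 0.021644 ≈ 0.0216


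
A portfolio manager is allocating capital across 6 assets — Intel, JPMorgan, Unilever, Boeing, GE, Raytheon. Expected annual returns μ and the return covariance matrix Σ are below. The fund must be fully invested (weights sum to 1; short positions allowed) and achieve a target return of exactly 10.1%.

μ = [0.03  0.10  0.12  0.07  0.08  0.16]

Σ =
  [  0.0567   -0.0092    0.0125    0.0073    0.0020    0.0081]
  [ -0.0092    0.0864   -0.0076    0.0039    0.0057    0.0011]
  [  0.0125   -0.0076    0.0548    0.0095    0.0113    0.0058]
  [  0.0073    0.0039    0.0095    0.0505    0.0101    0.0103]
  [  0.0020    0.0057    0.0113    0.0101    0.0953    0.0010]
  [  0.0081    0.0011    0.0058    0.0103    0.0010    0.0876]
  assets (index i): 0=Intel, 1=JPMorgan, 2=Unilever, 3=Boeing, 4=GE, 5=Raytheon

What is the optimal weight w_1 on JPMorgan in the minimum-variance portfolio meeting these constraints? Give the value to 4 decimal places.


0.2065

u=Σ⁻¹μ = [-0.0218  1.2599  2.0192  0.4913  0.4561  1.6160]
v=Σ⁻¹𝟙 = [14.1691  13.1464  12.6760  11.4659  6.6108  7.6774]
a=μᵀu=0.697081  b=𝟙ᵀu=5.820684  c=𝟙ᵀv=65.745508  D=ac−b²=11.949552
λ₁=(c·0.101−b)/D = (65.745508·0.101−5.820684)/11.949552 = 0.068589
λ₂=(a−b·0.101)/D = (0.697081−5.820684·0.101)/11.949552 = 0.009138
w* = 0.068589·u + 0.009138·v:
  w_0 = 0.068589·-0.0218 + 0.009138·14.1691 = 0.1280  (Intel)
  w_1 = 0.068589·1.2599 + 0.009138·13.1464 = 0.2065  (JPMorgan)
  w_2 = 0.068589·2.0192 + 0.009138·12.6760 = 0.2543  (Unilever)
  w_3 = 0.068589·0.4913 + 0.009138·11.4659 = 0.1385  (Boeing)
  w_4 = 0.068589·0.4561 + 0.009138·6.6108 = 0.0917  (GE)
  w_5 = 0.068589·1.6160 + 0.009138·7.6774 = 0.1810  (Raytheon)
Σw_i=1.0000  μᵀw=0.1010
σ²=wᵀΣw=λ₁·μ_p+λ₂ = 0.068589·0.101 + 0.009138 = 0.016065 ≈ 0.0161


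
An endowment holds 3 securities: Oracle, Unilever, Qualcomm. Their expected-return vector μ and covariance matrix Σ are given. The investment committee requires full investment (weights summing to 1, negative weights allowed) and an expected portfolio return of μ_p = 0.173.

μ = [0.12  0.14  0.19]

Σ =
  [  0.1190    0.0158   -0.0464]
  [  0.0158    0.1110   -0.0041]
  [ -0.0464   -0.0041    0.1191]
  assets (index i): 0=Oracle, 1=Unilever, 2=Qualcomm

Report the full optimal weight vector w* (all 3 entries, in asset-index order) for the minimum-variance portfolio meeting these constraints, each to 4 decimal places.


u=Σ⁻¹μ = [1.7683  1.0953  2.3219]
v=Σ⁻¹𝟙 = [12.6843  7.7060  13.6033]
a=μᵀu=0.806710  b=𝟙ᵀu=5.185574  c=𝟙ᵀv=33.993556  D=ac−b²=0.532766
λ₁=(c·0.173−b)/D = (33.993556·0.173−5.185574)/0.532766 = 1.305098
λ₂=(a−b·0.173)/D = (0.806710−5.185574·0.173)/0.532766 = -0.169670
w* = 1.305098·u + -0.169670·v:
  w_0 = 1.305098·1.7683 + -0.169670·12.6843 = 0.1557  (Oracle)
  w_1 = 1.305098·1.0953 + -0.169670·7.7060 = 0.1220  (Unilever)
  w_2 = 1.305098·2.3219 + -0.169670·13.6033 = 0.7223  (Qualcomm)
Σw_i=1.0000  μᵀw=0.1730
σ²=wᵀΣw=λ₁·μ_p+λ₂ = 1.305098·0.173 + -0.169670 = 0.056112 ≈ 0.0561

0.1557  0.1220  0.7223


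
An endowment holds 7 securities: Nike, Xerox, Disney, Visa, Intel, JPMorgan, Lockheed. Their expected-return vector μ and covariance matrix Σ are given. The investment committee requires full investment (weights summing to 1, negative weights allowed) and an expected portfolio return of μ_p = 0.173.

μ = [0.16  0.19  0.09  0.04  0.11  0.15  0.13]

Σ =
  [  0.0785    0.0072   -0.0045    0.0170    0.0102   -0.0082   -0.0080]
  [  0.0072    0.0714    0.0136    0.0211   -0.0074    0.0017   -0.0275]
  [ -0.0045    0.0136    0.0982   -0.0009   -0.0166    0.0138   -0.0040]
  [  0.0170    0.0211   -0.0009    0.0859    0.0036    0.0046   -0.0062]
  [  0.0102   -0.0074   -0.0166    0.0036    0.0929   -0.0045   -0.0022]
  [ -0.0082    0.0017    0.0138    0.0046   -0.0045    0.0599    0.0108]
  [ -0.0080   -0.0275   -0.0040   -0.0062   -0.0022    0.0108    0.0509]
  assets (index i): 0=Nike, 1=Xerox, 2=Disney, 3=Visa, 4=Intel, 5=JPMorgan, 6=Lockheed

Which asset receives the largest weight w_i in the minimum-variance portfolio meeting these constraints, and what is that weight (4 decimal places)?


g=Σ⁻¹μ = [2.3411  4.6633  0.5956  -0.9397  1.6502  1.8398  5.0547]
h=Σ⁻¹𝟙 = [12.8087  23.9352  9.8895  4.6884  14.1490  9.9850  34.4323]
a=μᵀg=2.391225  b=𝟙ᵀg=15.204998  c=𝟙ᵀh=109.888033  D=ac−b²=31.575008
λ₁=(c·0.173−b)/D = (109.888033·0.173−15.204998)/31.575008 = 0.120527
λ₂=(a−b·0.173)/D = (2.391225−15.204998·0.173)/31.575008 = -0.007577
w* = 0.120527·g + -0.007577·h:
  w_0 = 0.120527·2.3411 + -0.007577·12.8087 = 0.1851  (Nike)
  w_1 = 0.120527·4.6633 + -0.007577·23.9352 = 0.3807  (Xerox)
  w_2 = 0.120527·0.5956 + -0.007577·9.8895 = -0.0031  (Disney)
  w_3 = 0.120527·-0.9397 + -0.007577·4.6884 = -0.1488  (Visa)
  w_4 = 0.120527·1.6502 + -0.007577·14.1490 = 0.0917  (Intel)
  w_5 = 0.120527·1.8398 + -0.007577·9.9850 = 0.1461  (JPMorgan)
  w_6 = 0.120527·5.0547 + -0.007577·34.4323 = 0.3483  (Lockheed)
Σw_i=1.0000  μᵀw=0.1730
σ²=wᵀΣw=λ₁·μ_p+λ₂ = 0.120527·0.173 + -0.007577 = 0.013274 ≈ 0.0133

Xerox (0.3807)


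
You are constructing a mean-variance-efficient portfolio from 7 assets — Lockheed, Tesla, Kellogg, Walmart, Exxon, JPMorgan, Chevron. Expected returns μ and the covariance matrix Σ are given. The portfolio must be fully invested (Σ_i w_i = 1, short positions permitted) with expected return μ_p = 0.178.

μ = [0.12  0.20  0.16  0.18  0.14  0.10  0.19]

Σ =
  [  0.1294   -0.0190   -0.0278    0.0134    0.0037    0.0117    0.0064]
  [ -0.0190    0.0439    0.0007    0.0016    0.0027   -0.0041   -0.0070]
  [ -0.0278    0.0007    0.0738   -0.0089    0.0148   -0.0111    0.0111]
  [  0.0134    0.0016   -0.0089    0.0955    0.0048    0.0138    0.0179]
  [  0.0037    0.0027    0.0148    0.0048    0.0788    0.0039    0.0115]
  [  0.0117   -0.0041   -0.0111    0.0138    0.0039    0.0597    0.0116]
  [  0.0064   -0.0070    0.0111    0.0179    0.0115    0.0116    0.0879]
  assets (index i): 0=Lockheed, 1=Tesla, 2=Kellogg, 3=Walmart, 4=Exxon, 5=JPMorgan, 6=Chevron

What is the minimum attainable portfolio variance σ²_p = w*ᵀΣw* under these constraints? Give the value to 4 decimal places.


0.0130

x=Σ⁻¹μ = [2.0281  5.7065  2.9170  1.2252  0.5560  1.5876  1.5682]
y=Σ⁻¹𝟙 = [13.8506  30.4814  19.7746  6.0037  5.1799  16.8809  6.1703]
a=μᵀx=2.606490  b=𝟙ᵀx=15.588600  c=𝟙ᵀy=98.341489  D=ac−b²=13.321603
λ₁=(c·0.178−b)/D = (98.341489·0.178−15.588600)/13.321603 = 0.143840
λ₂=(a−b·0.178)/D = (2.606490−15.588600·0.178)/13.321603 = -0.012632
w* = 0.143840·x + -0.012632·y:
  w_0 = 0.143840·2.0281 + -0.012632·13.8506 = 0.1168  (Lockheed)
  w_1 = 0.143840·5.7065 + -0.012632·30.4814 = 0.4358  (Tesla)
  w_2 = 0.143840·2.9170 + -0.012632·19.7746 = 0.1698  (Kellogg)
  w_3 = 0.143840·1.2252 + -0.012632·6.0037 = 0.1004  (Walmart)
  w_4 = 0.143840·0.5560 + -0.012632·5.1799 = 0.0145  (Exxon)
  w_5 = 0.143840·1.5876 + -0.012632·16.8809 = 0.0151  (JPMorgan)
  w_6 = 0.143840·1.5682 + -0.012632·6.1703 = 0.1476  (Chevron)
Σw_i=1.0000  μᵀw=0.1780
σ²=wᵀΣw=λ₁·μ_p+λ₂ = 0.143840·0.178 + -0.012632 = 0.012971 ≈ 0.0130


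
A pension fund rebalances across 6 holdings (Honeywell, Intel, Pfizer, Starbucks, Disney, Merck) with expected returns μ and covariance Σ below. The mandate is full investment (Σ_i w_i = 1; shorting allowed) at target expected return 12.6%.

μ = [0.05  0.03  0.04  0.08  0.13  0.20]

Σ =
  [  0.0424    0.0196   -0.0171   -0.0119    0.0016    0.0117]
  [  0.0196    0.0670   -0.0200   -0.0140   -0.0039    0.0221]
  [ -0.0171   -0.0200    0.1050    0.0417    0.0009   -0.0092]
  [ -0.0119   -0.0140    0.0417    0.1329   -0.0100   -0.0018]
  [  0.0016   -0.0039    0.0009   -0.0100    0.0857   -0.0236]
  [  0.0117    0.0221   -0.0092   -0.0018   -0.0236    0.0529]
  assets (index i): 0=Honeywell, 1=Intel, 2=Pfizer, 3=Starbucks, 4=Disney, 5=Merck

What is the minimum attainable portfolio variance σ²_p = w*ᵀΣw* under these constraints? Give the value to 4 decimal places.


g=Σ⁻¹μ = [0.3717  -1.0603  0.4282  0.6974  3.0851  5.6160]
h=Σ⁻¹𝟙 = [20.5181  8.4118  13.0992  7.8140  18.3907  21.5999]
a=μᵀg=1.583969  b=𝟙ᵀg=9.138133  c=𝟙ᵀh=89.833821  D=ac−b²=58.788513
λ₁=(c·0.126−b)/D = (89.833821·0.126−9.138133)/58.788513 = 0.037098
λ₂=(a−b·0.126)/D = (1.583969−9.138133·0.126)/58.788513 = 0.007358
w* = 0.037098·g + 0.007358·h:
  w_0 = 0.037098·0.3717 + 0.007358·20.5181 = 0.1648  (Honeywell)
  w_1 = 0.037098·-1.0603 + 0.007358·8.4118 = 0.0226  (Intel)
  w_2 = 0.037098·0.4282 + 0.007358·13.0992 = 0.1123  (Pfizer)
  w_3 = 0.037098·0.6974 + 0.007358·7.8140 = 0.0834  (Starbucks)
  w_4 = 0.037098·3.0851 + 0.007358·18.3907 = 0.2498  (Disney)
  w_5 = 0.037098·5.6160 + 0.007358·21.5999 = 0.3673  (Merck)
Σw_i=1.0000  μᵀw=0.1260
σ²=wᵀΣw=λ₁·μ_p+λ₂ = 0.037098·0.126 + 0.007358 = 0.012032 ≈ 0.0120

0.0120


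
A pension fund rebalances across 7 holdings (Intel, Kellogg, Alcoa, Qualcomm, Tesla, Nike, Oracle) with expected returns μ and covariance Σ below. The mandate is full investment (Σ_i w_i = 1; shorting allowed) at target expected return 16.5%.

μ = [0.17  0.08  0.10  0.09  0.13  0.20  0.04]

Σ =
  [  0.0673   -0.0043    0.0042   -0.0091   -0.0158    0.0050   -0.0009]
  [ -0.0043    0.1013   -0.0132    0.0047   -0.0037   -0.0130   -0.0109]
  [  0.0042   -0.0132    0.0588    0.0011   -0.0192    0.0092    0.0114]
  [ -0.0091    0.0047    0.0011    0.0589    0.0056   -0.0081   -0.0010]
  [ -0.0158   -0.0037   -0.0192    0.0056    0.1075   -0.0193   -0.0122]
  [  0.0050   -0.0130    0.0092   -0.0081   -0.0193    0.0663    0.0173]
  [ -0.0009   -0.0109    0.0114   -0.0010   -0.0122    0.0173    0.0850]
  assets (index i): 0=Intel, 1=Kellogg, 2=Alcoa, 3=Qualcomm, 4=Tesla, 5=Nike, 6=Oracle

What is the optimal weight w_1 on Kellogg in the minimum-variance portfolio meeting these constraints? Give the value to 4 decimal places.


x=Σ⁻¹μ = [3.1366  1.6953  2.0802  2.1130  2.6886  3.8463  0.0701]
y=Σ⁻¹𝟙 = [20.7356  16.9026  20.4781  19.3839  20.2813  19.5046  10.5745]
a=μᵀx=2.188618  b=𝟙ᵀx=15.630094  c=𝟙ᵀy=127.860647  D=ac−b²=35.538310
λ₁=(c·0.165−b)/D = (127.860647·0.165−15.630094)/35.538310 = 0.153832
λ₂=(a−b·0.165)/D = (2.188618−15.630094·0.165)/35.538310 = -0.010984
w* = 0.153832·x + -0.010984·y:
  w_0 = 0.153832·3.1366 + -0.010984·20.7356 = 0.2548  (Intel)
  w_1 = 0.153832·1.6953 + -0.010984·16.9026 = 0.0751  (Kellogg)
  w_2 = 0.153832·2.0802 + -0.010984·20.4781 = 0.0951  (Alcoa)
  w_3 = 0.153832·2.1130 + -0.010984·19.3839 = 0.1121  (Qualcomm)
  w_4 = 0.153832·2.6886 + -0.010984·20.2813 = 0.1908  (Tesla)
  w_5 = 0.153832·3.8463 + -0.010984·19.5046 = 0.3774  (Nike)
  w_6 = 0.153832·0.0701 + -0.010984·10.5745 = -0.1054  (Oracle)
Σw_i=1.0000  μᵀw=0.1650
σ²=wᵀΣw=λ₁·μ_p+λ₂ = 0.153832·0.165 + -0.010984 = 0.014398 ≈ 0.0144

0.0751


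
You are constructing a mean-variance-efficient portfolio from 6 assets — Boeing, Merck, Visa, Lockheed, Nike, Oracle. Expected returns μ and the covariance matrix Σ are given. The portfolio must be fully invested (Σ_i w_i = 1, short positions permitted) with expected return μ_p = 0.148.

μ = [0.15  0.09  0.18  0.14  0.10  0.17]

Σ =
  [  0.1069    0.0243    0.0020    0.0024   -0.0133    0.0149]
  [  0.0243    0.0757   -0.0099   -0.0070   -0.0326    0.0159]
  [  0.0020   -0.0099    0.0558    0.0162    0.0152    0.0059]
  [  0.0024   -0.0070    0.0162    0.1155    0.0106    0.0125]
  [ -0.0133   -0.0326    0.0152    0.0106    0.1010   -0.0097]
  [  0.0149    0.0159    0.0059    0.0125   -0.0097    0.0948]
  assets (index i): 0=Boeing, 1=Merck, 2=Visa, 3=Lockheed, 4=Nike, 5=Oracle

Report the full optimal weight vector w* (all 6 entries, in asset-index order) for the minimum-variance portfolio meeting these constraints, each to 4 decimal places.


0.1215  0.1544  0.3648  0.0726  0.1241  0.1626

x=Σ⁻¹μ = [0.9579  1.5889  2.8122  0.6439  1.2579  1.2450]
y=Σ⁻¹𝟙 = [5.6034  18.7735  14.8110  5.5854  14.4925  6.3437]
a=μᵀx=1.220457  b=𝟙ᵀx=8.505745  c=𝟙ᵀy=65.609535  D=ac−b²=7.725922
λ₁=(c·0.148−b)/D = (65.609535·0.148−8.505745)/7.725922 = 0.155899
λ₂=(a−b·0.148)/D = (1.220457−8.505745·0.148)/7.725922 = -0.004969
w* = 0.155899·x + -0.004969·y:
  w_0 = 0.155899·0.9579 + -0.004969·5.6034 = 0.1215  (Boeing)
  w_1 = 0.155899·1.5889 + -0.004969·18.7735 = 0.1544  (Merck)
  w_2 = 0.155899·2.8122 + -0.004969·14.8110 = 0.3648  (Visa)
  w_3 = 0.155899·0.6439 + -0.004969·5.5854 = 0.0726  (Lockheed)
  w_4 = 0.155899·1.2579 + -0.004969·14.4925 = 0.1241  (Nike)
  w_5 = 0.155899·1.2450 + -0.004969·6.3437 = 0.1626  (Oracle)
Σw_i=1.0000  μᵀw=0.1480
σ²=wᵀΣw=λ₁·μ_p+λ₂ = 0.155899·0.148 + -0.004969 = 0.018104 ≈ 0.0181


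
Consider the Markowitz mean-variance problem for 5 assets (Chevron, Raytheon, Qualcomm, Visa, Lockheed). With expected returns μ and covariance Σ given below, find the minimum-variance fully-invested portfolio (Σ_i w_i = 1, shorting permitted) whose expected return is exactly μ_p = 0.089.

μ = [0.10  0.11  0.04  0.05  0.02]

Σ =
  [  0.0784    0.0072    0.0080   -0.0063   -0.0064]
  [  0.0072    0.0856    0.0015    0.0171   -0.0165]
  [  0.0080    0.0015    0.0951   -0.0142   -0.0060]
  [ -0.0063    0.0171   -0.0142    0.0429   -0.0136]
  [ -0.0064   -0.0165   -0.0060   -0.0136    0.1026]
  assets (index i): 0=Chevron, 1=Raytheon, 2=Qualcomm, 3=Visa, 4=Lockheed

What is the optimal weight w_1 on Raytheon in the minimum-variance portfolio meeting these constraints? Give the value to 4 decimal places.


u=Σ⁻¹μ = [1.2861  1.0271  0.5353  1.3274  0.6476]
v=Σ⁻¹𝟙 = [14.6317  6.8452  15.2042  33.1666  17.0456]
a=μᵀu=0.342330  b=𝟙ᵀu=4.823547  c=𝟙ᵀv=86.893234  D=ac−b²=6.479543
λ₁=(c·0.089−b)/D = (86.893234·0.089−4.823547)/6.479543 = 0.449098
λ₂=(a−b·0.089)/D = (0.342330−4.823547·0.089)/6.479543 = -0.013422
w* = 0.449098·u + -0.013422·v:
  w_0 = 0.449098·1.2861 + -0.013422·14.6317 = 0.3812  (Chevron)
  w_1 = 0.449098·1.0271 + -0.013422·6.8452 = 0.3694  (Raytheon)
  w_2 = 0.449098·0.5353 + -0.013422·15.2042 = 0.0363  (Qualcomm)
  w_3 = 0.449098·1.3274 + -0.013422·33.1666 = 0.1510  (Visa)
  w_4 = 0.449098·0.6476 + -0.013422·17.0456 = 0.0621  (Lockheed)
Σw_i=1.0000  μᵀw=0.0890
σ²=wᵀΣw=λ₁·μ_p+λ₂ = 0.449098·0.089 + -0.013422 = 0.026548 ≈ 0.0265

0.3694


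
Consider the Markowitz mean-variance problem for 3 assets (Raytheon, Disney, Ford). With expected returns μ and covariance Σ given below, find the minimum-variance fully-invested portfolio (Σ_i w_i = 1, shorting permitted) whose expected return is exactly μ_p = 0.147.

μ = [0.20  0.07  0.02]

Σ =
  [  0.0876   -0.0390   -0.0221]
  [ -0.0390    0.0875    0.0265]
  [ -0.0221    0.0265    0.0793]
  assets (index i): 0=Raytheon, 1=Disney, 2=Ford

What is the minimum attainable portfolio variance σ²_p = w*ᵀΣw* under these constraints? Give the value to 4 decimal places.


g=Σ⁻¹μ = [3.3613  2.1563  0.4684]
h=Σ⁻¹𝟙 = [22.4982  17.5105  13.0288]
a=μᵀg=0.832564  b=𝟙ᵀg=5.985958  c=𝟙ᵀh=53.037520  D=ac−b²=8.325430
λ₁=(c·0.147−b)/D = (53.037520·0.147−5.985958)/8.325430 = 0.217473
λ₂=(a−b·0.147)/D = (0.832564−5.985958·0.147)/8.325430 = -0.005690
w* = 0.217473·g + -0.005690·h:
  w_0 = 0.217473·3.3613 + -0.005690·22.4982 = 0.6030  (Raytheon)
  w_1 = 0.217473·2.1563 + -0.005690·17.5105 = 0.3693  (Disney)
  w_2 = 0.217473·0.4684 + -0.005690·13.0288 = 0.0277  (Ford)
Σw_i=1.0000  μᵀw=0.1470
σ²=wᵀΣw=λ₁·μ_p+λ₂ = 0.217473·0.147 + -0.005690 = 0.026279 ≈ 0.0263

0.0263


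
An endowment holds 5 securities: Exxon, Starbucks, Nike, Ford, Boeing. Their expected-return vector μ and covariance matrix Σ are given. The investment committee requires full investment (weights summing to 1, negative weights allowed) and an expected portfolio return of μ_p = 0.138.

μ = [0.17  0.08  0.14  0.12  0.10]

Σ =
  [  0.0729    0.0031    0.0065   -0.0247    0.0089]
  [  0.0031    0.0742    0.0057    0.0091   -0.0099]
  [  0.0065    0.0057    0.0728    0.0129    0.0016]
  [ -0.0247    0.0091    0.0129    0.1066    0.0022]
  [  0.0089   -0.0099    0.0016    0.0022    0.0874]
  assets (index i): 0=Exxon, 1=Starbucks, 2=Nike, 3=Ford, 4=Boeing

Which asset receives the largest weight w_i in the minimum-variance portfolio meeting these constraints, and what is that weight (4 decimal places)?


Exxon (0.3925)

p=Σ⁻¹μ = [2.5631  0.8091  1.3506  1.4682  0.9131]
q=Σ⁻¹𝟙 = [14.5194  12.3396  9.4034  10.3283  10.9287]
a=μᵀp=0.957048  b=𝟙ᵀp=7.104214  c=𝟙ᵀq=57.519431  D=ac−b²=4.579014
λ₁=(c·0.138−b)/D = (57.519431·0.138−7.104214)/4.579014 = 0.182019
λ₂=(a−b·0.138)/D = (0.957048−7.104214·0.138)/4.579014 = -0.005096
w* = 0.182019·p + -0.005096·q:
  w_0 = 0.182019·2.5631 + -0.005096·14.5194 = 0.3925  (Exxon)
  w_1 = 0.182019·0.8091 + -0.005096·12.3396 = 0.0844  (Starbucks)
  w_2 = 0.182019·1.3506 + -0.005096·9.4034 = 0.1979  (Nike)
  w_3 = 0.182019·1.4682 + -0.005096·10.3283 = 0.2146  (Ford)
  w_4 = 0.182019·0.9131 + -0.005096·10.9287 = 0.1105  (Boeing)
Σw_i=1.0000  μᵀw=0.1380
σ²=wᵀΣw=λ₁·μ_p+λ₂ = 0.182019·0.138 + -0.005096 = 0.020023 ≈ 0.0200


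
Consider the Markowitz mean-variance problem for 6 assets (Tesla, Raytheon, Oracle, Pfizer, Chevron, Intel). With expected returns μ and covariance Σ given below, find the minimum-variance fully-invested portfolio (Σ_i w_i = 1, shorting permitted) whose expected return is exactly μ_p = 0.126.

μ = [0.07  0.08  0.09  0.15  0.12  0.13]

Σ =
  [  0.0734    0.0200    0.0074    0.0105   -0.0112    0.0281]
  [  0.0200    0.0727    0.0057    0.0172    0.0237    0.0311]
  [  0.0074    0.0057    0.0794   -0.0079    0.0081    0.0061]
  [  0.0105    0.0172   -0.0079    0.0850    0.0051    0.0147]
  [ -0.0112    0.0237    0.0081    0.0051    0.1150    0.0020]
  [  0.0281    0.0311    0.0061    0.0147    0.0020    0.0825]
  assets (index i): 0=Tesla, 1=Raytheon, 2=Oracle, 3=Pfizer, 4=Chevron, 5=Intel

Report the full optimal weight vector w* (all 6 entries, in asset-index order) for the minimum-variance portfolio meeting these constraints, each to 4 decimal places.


0.0646  -0.0750  0.2175  0.3418  0.2008  0.2502

g=Σ⁻¹μ = [0.3967  -0.2890  1.0900  1.6170  0.9731  1.1573]
h=Σ⁻¹𝟙 = [9.4715  3.4196  11.2767  9.6525  7.6064  4.8680]
a=μᵀg=0.612506  b=𝟙ᵀg=4.944957  c=𝟙ᵀh=46.294673  D=ac−b²=3.903147
λ₁=(c·0.126−b)/D = (46.294673·0.126−4.944957)/3.903147 = 0.227553
λ₂=(a−b·0.126)/D = (0.612506−4.944957·0.126)/3.903147 = -0.002705
w* = 0.227553·g + -0.002705·h:
  w_0 = 0.227553·0.3967 + -0.002705·9.4715 = 0.0646  (Tesla)
  w_1 = 0.227553·-0.2890 + -0.002705·3.4196 = -0.0750  (Raytheon)
  w_2 = 0.227553·1.0900 + -0.002705·11.2767 = 0.2175  (Oracle)
  w_3 = 0.227553·1.6170 + -0.002705·9.6525 = 0.3418  (Pfizer)
  w_4 = 0.227553·0.9731 + -0.002705·7.6064 = 0.2008  (Chevron)
  w_5 = 0.227553·1.1573 + -0.002705·4.8680 = 0.2502  (Intel)
Σw_i=1.0000  μᵀw=0.1260
σ²=wᵀΣw=λ₁·μ_p+λ₂ = 0.227553·0.126 + -0.002705 = 0.025966 ≈ 0.0260


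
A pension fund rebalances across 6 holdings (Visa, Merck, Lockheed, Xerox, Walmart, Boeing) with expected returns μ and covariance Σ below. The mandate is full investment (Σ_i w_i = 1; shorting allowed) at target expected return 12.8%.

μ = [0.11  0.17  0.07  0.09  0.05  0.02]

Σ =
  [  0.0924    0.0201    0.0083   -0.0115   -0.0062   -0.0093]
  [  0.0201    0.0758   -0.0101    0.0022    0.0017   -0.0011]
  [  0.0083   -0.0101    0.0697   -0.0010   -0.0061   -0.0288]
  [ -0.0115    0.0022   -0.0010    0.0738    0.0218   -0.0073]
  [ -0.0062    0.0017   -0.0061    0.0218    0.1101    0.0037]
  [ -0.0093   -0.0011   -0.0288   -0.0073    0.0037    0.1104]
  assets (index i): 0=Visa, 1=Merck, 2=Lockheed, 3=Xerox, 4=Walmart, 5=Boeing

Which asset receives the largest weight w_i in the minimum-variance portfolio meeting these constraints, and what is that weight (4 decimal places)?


p=Σ⁻¹μ = [0.8260  2.2018  1.5824  1.2992  0.2714  0.7623]
q=Σ⁻¹𝟙 = [9.8548  13.2811  22.8402  14.5047  7.2650  16.6944]
a=μᵀp=0.721687  b=𝟙ᵀp=6.943187  c=𝟙ᵀq=84.440160  D=ac−b²=12.731525
λ₁=(c·0.128−b)/D = (84.440160·0.128−6.943187)/12.731525 = 0.303589
λ₂=(a−b·0.128)/D = (0.721687−6.943187·0.128)/12.731525 = -0.013120
w* = 0.303589·p + -0.013120·q:
  w_0 = 0.303589·0.8260 + -0.013120·9.8548 = 0.1215  (Visa)
  w_1 = 0.303589·2.2018 + -0.013120·13.2811 = 0.4942  (Merck)
  w_2 = 0.303589·1.5824 + -0.013120·22.8402 = 0.1807  (Lockheed)
  w_3 = 0.303589·1.2992 + -0.013120·14.5047 = 0.2041  (Xerox)
  w_4 = 0.303589·0.2714 + -0.013120·7.2650 = -0.0129  (Walmart)
  w_5 = 0.303589·0.7623 + -0.013120·16.6944 = 0.0124  (Boeing)
Σw_i=1.0000  μᵀw=0.1280
σ²=wᵀΣw=λ₁·μ_p+λ₂ = 0.303589·0.128 + -0.013120 = 0.025739 ≈ 0.0257

Merck (0.4942)


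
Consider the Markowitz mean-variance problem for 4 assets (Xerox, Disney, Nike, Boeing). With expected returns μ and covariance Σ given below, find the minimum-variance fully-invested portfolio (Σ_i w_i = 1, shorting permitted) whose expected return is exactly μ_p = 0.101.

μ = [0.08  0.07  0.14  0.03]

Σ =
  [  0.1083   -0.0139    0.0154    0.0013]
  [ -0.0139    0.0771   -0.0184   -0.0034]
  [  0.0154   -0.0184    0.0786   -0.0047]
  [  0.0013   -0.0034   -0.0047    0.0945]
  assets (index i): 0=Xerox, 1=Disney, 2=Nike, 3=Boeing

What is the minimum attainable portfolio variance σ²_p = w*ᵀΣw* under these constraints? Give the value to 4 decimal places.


u=Σ⁻¹μ = [0.6392  1.5310  2.0422  0.4653]
v=Σ⁻¹𝟙 = [9.2432  18.9989  16.0730  11.9378]
a=μᵀu=0.458173  b=𝟙ᵀu=4.677740  c=𝟙ᵀv=56.252952  D=ac−b²=3.892319
λ₁=(c·0.101−b)/D = (56.252952·0.101−4.677740)/3.892319 = 0.257895
λ₂=(a−b·0.101)/D = (0.458173−4.677740·0.101)/3.892319 = -0.003669
w* = 0.257895·u + -0.003669·v:
  w_0 = 0.257895·0.6392 + -0.003669·9.2432 = 0.1309  (Xerox)
  w_1 = 0.257895·1.5310 + -0.003669·18.9989 = 0.3251  (Disney)
  w_2 = 0.257895·2.0422 + -0.003669·16.0730 = 0.4677  (Nike)
  w_3 = 0.257895·0.4653 + -0.003669·11.9378 = 0.0762  (Boeing)
Σw_i=1.0000  μᵀw=0.1010
σ²=wᵀΣw=λ₁·μ_p+λ₂ = 0.257895·0.101 + -0.003669 = 0.022379 ≈ 0.0224

0.0224


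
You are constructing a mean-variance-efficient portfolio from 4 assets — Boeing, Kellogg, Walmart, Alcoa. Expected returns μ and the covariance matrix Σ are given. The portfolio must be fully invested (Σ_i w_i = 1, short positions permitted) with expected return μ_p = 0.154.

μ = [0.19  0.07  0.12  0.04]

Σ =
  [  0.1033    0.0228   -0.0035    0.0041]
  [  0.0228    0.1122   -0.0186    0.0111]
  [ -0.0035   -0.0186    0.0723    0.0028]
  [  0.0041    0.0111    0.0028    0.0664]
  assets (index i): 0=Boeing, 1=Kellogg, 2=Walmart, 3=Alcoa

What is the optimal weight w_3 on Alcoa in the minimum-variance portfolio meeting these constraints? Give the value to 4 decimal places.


g=Σ⁻¹μ = [1.7702  0.5426  1.8725  0.3234]
h=Σ⁻¹𝟙 = [7.7977  8.7457  15.9768  12.4430]
a=μᵀg=0.611948  b=𝟙ᵀg=4.508691  c=𝟙ᵀh=44.963158  D=ac−b²=7.186836
λ₁=(c·0.154−b)/D = (44.963158·0.154−4.508691)/7.186836 = 0.336119
λ₂=(a−b·0.154)/D = (0.611948−4.508691·0.154)/7.186836 = -0.011464
w* = 0.336119·g + -0.011464·h:
  w_0 = 0.336119·1.7702 + -0.011464·7.7977 = 0.5056  (Boeing)
  w_1 = 0.336119·0.5426 + -0.011464·8.7457 = 0.0821  (Kellogg)
  w_2 = 0.336119·1.8725 + -0.011464·15.9768 = 0.4462  (Walmart)
  w_3 = 0.336119·0.3234 + -0.011464·12.4430 = -0.0339  (Alcoa)
Σw_i=1.0000  μᵀw=0.1540
σ²=wᵀΣw=λ₁·μ_p+λ₂ = 0.336119·0.154 + -0.011464 = 0.040298 ≈ 0.0403

-0.0339


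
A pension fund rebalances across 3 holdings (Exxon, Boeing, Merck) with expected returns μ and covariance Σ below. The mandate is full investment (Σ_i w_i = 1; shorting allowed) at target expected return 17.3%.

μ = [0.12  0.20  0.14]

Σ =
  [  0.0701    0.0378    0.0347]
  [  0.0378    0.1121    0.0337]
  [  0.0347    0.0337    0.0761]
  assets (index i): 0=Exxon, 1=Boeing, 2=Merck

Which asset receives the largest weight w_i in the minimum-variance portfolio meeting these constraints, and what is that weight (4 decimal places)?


x=Σ⁻¹μ = [0.4950  1.3058  1.0357]
y=Σ⁻¹𝟙 = [8.4605  3.7804  7.6087]
a=μᵀx=0.465568  b=𝟙ᵀx=2.836552  c=𝟙ᵀy=19.849565  D=ac−b²=1.195294
λ₁=(c·0.173−b)/D = (19.849565·0.173−2.836552)/1.195294 = 0.499812
λ₂=(a−b·0.173)/D = (0.465568−2.836552·0.173)/1.195294 = -0.021045
w* = 0.499812·x + -0.021045·y:
  w_0 = 0.499812·0.4950 + -0.021045·8.4605 = 0.0694  (Exxon)
  w_1 = 0.499812·1.3058 + -0.021045·3.7804 = 0.5731  (Boeing)
  w_2 = 0.499812·1.0357 + -0.021045·7.6087 = 0.3575  (Merck)
Σw_i=1.0000  μᵀw=0.1730
σ²=wᵀΣw=λ₁·μ_p+λ₂ = 0.499812·0.173 + -0.021045 = 0.065422 ≈ 0.0654

Boeing (0.5731)


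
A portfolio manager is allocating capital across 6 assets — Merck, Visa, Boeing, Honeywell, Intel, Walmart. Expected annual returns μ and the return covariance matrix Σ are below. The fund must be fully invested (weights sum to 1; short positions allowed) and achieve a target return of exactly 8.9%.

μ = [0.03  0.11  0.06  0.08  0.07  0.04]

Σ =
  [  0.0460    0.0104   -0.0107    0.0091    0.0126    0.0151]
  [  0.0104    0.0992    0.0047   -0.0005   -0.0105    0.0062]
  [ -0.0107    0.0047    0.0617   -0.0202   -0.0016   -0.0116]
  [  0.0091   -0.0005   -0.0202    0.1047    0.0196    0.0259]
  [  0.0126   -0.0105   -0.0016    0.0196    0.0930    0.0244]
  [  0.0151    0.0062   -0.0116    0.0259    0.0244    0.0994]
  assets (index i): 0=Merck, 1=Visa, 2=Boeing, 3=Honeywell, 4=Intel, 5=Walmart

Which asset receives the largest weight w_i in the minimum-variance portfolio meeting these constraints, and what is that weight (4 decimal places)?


u=Σ⁻¹μ = [0.3337  1.0859  1.2506  0.8462  0.6609  0.0472]
v=Σ⁻¹𝟙 = [20.3360  7.1572  23.6007  9.9964  5.7223  5.2695]
a=μᵀu=0.320341  b=𝟙ᵀu=4.224464  c=𝟙ᵀv=72.082077  D=ac−b²=5.244712
λ₁=(c·0.089−b)/D = (72.082077·0.089−4.224464)/5.244712 = 0.417724
λ₂=(a−b·0.089)/D = (0.320341−4.224464·0.089)/5.244712 = -0.010608
w* = 0.417724·u + -0.010608·v:
  w_0 = 0.417724·0.3337 + -0.010608·20.3360 = -0.0764  (Merck)
  w_1 = 0.417724·1.0859 + -0.010608·7.1572 = 0.3777  (Visa)
  w_2 = 0.417724·1.2506 + -0.010608·23.6007 = 0.2721  (Boeing)
  w_3 = 0.417724·0.8462 + -0.010608·9.9964 = 0.2474  (Honeywell)
  w_4 = 0.417724·0.6609 + -0.010608·5.7223 = 0.2154  (Intel)
  w_5 = 0.417724·0.0472 + -0.010608·5.2695 = -0.0362  (Walmart)
Σw_i=1.0000  μᵀw=0.0890
σ²=wᵀΣw=λ₁·μ_p+λ₂ = 0.417724·0.089 + -0.010608 = 0.026569 ≈ 0.0266

Visa (0.3777)


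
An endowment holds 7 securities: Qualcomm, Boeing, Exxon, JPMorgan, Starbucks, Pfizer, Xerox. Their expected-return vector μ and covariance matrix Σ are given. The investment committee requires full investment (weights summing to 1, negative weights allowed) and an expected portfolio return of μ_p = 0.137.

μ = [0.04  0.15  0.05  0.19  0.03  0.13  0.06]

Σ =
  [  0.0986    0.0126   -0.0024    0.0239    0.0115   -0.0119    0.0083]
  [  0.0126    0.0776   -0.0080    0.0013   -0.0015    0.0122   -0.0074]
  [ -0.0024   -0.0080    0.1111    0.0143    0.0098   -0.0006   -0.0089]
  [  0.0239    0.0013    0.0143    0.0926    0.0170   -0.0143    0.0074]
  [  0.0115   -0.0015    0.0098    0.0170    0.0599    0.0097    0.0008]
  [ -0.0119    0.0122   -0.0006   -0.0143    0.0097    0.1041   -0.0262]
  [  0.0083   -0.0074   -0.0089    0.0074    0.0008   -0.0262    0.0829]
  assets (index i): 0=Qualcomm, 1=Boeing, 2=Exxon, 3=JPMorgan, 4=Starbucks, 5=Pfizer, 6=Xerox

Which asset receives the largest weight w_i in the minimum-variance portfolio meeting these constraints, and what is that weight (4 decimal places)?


JPMorgan (0.2893)

x=Σ⁻¹μ = [-0.2195  1.8264  0.4362  2.2477  -0.4106  1.6842  1.2912]
y=Σ⁻¹𝟙 = [6.2173  12.5388  9.7772  6.3232  10.0647  13.1382  17.0999]
a=μᵀx=0.998157  b=𝟙ᵀx=6.855683  c=𝟙ᵀy=75.159297  D=ac−b²=28.020361
λ₁=(c·0.137−b)/D = (75.159297·0.137−6.855683)/28.020361 = 0.122809
λ₂=(a−b·0.137)/D = (0.998157−6.855683·0.137)/28.020361 = 0.002103
w* = 0.122809·x + 0.002103·y:
  w_0 = 0.122809·-0.2195 + 0.002103·6.2173 = -0.0139  (Qualcomm)
  w_1 = 0.122809·1.8264 + 0.002103·12.5388 = 0.2507  (Boeing)
  w_2 = 0.122809·0.4362 + 0.002103·9.7772 = 0.0741  (Exxon)
  w_3 = 0.122809·2.2477 + 0.002103·6.3232 = 0.2893  (JPMorgan)
  w_4 = 0.122809·-0.4106 + 0.002103·10.0647 = -0.0293  (Starbucks)
  w_5 = 0.122809·1.6842 + 0.002103·13.1382 = 0.2345  (Pfizer)
  w_6 = 0.122809·1.2912 + 0.002103·17.0999 = 0.1945  (Xerox)
Σw_i=1.0000  μᵀw=0.1370
σ²=wᵀΣw=λ₁·μ_p+λ₂ = 0.122809·0.137 + 0.002103 = 0.018928 ≈ 0.0189


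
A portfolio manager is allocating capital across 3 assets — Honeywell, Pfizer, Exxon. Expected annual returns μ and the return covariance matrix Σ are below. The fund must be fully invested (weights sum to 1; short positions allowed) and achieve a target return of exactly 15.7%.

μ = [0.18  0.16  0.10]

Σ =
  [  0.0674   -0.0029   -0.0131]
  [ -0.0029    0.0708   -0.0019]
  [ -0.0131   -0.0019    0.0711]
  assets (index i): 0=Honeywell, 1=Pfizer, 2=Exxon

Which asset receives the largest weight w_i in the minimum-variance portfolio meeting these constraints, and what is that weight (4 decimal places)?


Honeywell (0.4577)

g=Σ⁻¹μ = [3.1756  2.4452  2.0569]
h=Σ⁻¹𝟙 = [18.9924  15.3846  17.9751]
a=μᵀg=1.168528  b=𝟙ᵀg=7.677688  c=𝟙ᵀh=52.352170  D=ac−b²=2.228069
λ₁=(c·0.157−b)/D = (52.352170·0.157−7.677688)/2.228069 = 0.243082
λ₂=(a−b·0.157)/D = (1.168528−7.677688·0.157)/2.228069 = -0.016548
w* = 0.243082·g + -0.016548·h:
  w_0 = 0.243082·3.1756 + -0.016548·18.9924 = 0.4577  (Honeywell)
  w_1 = 0.243082·2.4452 + -0.016548·15.3846 = 0.3398  (Pfizer)
  w_2 = 0.243082·2.0569 + -0.016548·17.9751 = 0.2026  (Exxon)
Σw_i=1.0000  μᵀw=0.1570
σ²=wᵀΣw=λ₁·μ_p+λ₂ = 0.243082·0.157 + -0.016548 = 0.021616 ≈ 0.0216


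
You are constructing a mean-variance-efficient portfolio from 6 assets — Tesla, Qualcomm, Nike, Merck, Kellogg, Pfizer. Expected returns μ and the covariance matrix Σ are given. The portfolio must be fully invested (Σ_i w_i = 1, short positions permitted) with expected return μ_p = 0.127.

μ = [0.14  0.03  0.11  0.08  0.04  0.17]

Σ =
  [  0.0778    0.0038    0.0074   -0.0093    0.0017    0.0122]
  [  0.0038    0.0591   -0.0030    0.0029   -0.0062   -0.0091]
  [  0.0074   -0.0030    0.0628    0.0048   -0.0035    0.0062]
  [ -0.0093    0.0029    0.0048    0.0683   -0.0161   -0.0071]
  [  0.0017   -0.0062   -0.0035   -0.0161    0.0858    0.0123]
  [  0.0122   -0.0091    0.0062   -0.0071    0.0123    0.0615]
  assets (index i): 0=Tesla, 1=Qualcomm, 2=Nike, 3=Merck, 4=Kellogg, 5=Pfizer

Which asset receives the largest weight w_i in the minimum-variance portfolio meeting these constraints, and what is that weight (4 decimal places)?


g=Σ⁻¹μ = [1.4169  0.8485  1.2747  1.6206  0.4871  2.5699]
h=Σ⁻¹𝟙 = [10.2163  19.8857  13.5373  19.3162  14.9075  15.0597]
a=μᵀg=0.950049  b=𝟙ᵀg=8.217707  c=𝟙ᵀh=92.922702  D=ac−b²=20.750433
λ₁=(c·0.127−b)/D = (92.922702·0.127−8.217707)/20.750433 = 0.172694
λ₂=(a−b·0.127)/D = (0.950049−8.217707·0.127)/20.750433 = -0.004511
w* = 0.172694·g + -0.004511·h:
  w_0 = 0.172694·1.4169 + -0.004511·10.2163 = 0.1986  (Tesla)
  w_1 = 0.172694·0.8485 + -0.004511·19.8857 = 0.0568  (Qualcomm)
  w_2 = 0.172694·1.2747 + -0.004511·13.5373 = 0.1591  (Nike)
  w_3 = 0.172694·1.6206 + -0.004511·19.3162 = 0.1927  (Merck)
  w_4 = 0.172694·0.4871 + -0.004511·14.9075 = 0.0169  (Kellogg)
  w_5 = 0.172694·2.5699 + -0.004511·15.0597 = 0.3759  (Pfizer)
Σw_i=1.0000  μᵀw=0.1270
σ²=wᵀΣw=λ₁·μ_p+λ₂ = 0.172694·0.127 + -0.004511 = 0.017421 ≈ 0.0174

Pfizer (0.3759)


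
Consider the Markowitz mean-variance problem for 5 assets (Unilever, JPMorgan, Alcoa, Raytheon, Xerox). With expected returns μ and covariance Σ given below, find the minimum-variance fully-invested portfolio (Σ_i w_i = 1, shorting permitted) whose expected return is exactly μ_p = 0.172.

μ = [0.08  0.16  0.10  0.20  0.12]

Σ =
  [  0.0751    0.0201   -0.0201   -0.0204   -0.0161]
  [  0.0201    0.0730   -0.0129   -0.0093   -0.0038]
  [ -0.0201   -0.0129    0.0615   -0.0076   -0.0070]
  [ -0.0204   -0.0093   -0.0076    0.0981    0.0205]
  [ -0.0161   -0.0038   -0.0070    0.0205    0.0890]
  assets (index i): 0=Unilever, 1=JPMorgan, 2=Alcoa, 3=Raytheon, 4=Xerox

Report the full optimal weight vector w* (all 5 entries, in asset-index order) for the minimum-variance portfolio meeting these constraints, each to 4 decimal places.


-0.0439  0.4311  0.1472  0.4493  0.0164

u=Σ⁻¹μ = [2.3670  2.5764  3.4507  2.7226  1.5308]
v=Σ⁻¹𝟙 = [25.3305  15.1297  31.4404  16.1514  15.2168]
a=μᵀu=1.674876  b=𝟙ᵀu=12.647534  c=𝟙ᵀv=103.268859  D=ac−b²=13.002411
λ₁=(c·0.172−b)/D = (103.268859·0.172−12.647534)/13.002411 = 0.393366
λ₂=(a−b·0.172)/D = (1.674876−12.647534·0.172)/13.002411 = -0.038493
w* = 0.393366·u + -0.038493·v:
  w_0 = 0.393366·2.3670 + -0.038493·25.3305 = -0.0439  (Unilever)
  w_1 = 0.393366·2.5764 + -0.038493·15.1297 = 0.4311  (JPMorgan)
  w_2 = 0.393366·3.4507 + -0.038493·31.4404 = 0.1472  (Alcoa)
  w_3 = 0.393366·2.7226 + -0.038493·16.1514 = 0.4493  (Raytheon)
  w_4 = 0.393366·1.5308 + -0.038493·15.2168 = 0.0164  (Xerox)
Σw_i=1.0000  μᵀw=0.1720
σ²=wᵀΣw=λ₁·μ_p+λ₂ = 0.393366·0.172 + -0.038493 = 0.029166 ≈ 0.0292


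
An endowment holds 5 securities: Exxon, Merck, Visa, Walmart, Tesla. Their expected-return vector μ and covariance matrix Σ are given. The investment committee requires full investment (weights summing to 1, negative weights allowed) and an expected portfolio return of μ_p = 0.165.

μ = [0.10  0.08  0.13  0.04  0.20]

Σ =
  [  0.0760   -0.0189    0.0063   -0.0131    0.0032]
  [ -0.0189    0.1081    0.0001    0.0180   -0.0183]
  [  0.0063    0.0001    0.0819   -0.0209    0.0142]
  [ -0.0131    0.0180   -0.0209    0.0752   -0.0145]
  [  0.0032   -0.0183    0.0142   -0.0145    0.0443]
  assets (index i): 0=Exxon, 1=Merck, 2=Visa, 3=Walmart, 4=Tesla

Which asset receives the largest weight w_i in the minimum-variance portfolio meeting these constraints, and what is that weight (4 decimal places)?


Tesla (0.6880)

u=Σ⁻¹μ = [1.7209  1.6536  0.9712  1.7334  5.3295]
v=Σ⁻¹𝟙 = [18.2267  13.9362  11.1201  22.1470  30.6983]
a=μᵀu=1.565881  b=𝟙ᵀu=11.408711  c=𝟙ᵀv=96.128239  D=ac−b²=20.366711
λ₁=(c·0.165−b)/D = (96.128239·0.165−11.408711)/20.366711 = 0.218614
λ₂=(a−b·0.165)/D = (1.565881−11.408711·0.165)/20.366711 = -0.015543
w* = 0.218614·u + -0.015543·v:
  w_0 = 0.218614·1.7209 + -0.015543·18.2267 = 0.0929  (Exxon)
  w_1 = 0.218614·1.6536 + -0.015543·13.9362 = 0.1449  (Merck)
  w_2 = 0.218614·0.9712 + -0.015543·11.1201 = 0.0395  (Visa)
  w_3 = 0.218614·1.7334 + -0.015543·22.1470 = 0.0347  (Walmart)
  w_4 = 0.218614·5.3295 + -0.015543·30.6983 = 0.6880  (Tesla)
Σw_i=1.0000  μᵀw=0.1650
σ²=wᵀΣw=λ₁·μ_p+λ₂ = 0.218614·0.165 + -0.015543 = 0.020528 ≈ 0.0205


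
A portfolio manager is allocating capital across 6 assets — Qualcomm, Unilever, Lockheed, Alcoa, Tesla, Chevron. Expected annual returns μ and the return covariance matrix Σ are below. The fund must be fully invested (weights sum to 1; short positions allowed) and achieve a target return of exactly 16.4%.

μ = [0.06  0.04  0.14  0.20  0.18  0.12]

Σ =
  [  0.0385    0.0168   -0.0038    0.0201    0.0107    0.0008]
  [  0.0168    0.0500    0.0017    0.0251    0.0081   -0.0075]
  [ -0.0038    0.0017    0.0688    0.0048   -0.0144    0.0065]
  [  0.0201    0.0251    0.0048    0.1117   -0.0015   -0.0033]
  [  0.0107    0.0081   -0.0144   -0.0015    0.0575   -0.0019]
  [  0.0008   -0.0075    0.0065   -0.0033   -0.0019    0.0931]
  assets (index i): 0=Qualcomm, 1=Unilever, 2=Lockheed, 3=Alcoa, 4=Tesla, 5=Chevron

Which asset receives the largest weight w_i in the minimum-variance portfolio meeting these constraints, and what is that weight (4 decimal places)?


g=Σ⁻¹μ = [-0.0051  -0.7224  2.6387  1.9292  3.9838  1.1962]
h=Σ⁻¹𝟙 = [15.9603  11.0806  17.5975  3.3899  17.7110  10.7496]
a=μᵀg=1.586688  b=𝟙ᵀg=9.020406  c=𝟙ᵀh=76.488910  D=ac−b²=39.996353
λ₁=(c·0.164−b)/D = (76.488910·0.164−9.020406)/39.996353 = 0.088102
λ₂=(a−b·0.164)/D = (1.586688−9.020406·0.164)/39.996353 = 0.002684
w* = 0.088102·g + 0.002684·h:
  w_0 = 0.088102·-0.0051 + 0.002684·15.9603 = 0.0424  (Qualcomm)
  w_1 = 0.088102·-0.7224 + 0.002684·11.0806 = -0.0339  (Unilever)
  w_2 = 0.088102·2.6387 + 0.002684·17.5975 = 0.2797  (Lockheed)
  w_3 = 0.088102·1.9292 + 0.002684·3.3899 = 0.1791  (Alcoa)
  w_4 = 0.088102·3.9838 + 0.002684·17.7110 = 0.3985  (Tesla)
  w_5 = 0.088102·1.1962 + 0.002684·10.7496 = 0.1342  (Chevron)
Σw_i=1.0000  μᵀw=0.1640
σ²=wᵀΣw=λ₁·μ_p+λ₂ = 0.088102·0.164 + 0.002684 = 0.017133 ≈ 0.0171

Tesla (0.3985)


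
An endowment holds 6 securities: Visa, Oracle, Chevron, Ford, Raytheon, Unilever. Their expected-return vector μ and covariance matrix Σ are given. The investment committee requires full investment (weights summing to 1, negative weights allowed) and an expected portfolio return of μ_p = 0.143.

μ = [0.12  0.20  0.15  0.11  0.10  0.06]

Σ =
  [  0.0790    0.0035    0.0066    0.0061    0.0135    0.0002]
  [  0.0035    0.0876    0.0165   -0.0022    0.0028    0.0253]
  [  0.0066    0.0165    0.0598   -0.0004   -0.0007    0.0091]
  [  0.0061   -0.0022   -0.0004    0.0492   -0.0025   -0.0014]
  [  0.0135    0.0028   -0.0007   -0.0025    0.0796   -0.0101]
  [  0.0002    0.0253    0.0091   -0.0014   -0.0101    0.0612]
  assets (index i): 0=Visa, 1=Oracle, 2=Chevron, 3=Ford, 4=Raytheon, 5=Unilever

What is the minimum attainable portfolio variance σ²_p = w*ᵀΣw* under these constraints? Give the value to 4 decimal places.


x=Σ⁻¹μ = [0.9050  1.8619  1.8980  2.2853  1.1470  0.1671]
y=Σ⁻¹𝟙 = [7.3867  4.3699  12.6608  20.8508  13.8757  15.3936]
a=μᵀx=1.141794  b=𝟙ᵀx=8.264289  c=𝟙ᵀy=74.537560  D=ac−b²=16.808056
λ₁=(c·0.143−b)/D = (74.537560·0.143−8.264289)/16.808056 = 0.142466
λ₂=(a−b·0.143)/D = (1.141794−8.264289·0.143)/16.808056 = -0.002380
w* = 0.142466·x + -0.002380·y:
  w_0 = 0.142466·0.9050 + -0.002380·7.3867 = 0.1114  (Visa)
  w_1 = 0.142466·1.8619 + -0.002380·4.3699 = 0.2549  (Oracle)
  w_2 = 0.142466·1.8980 + -0.002380·12.6608 = 0.2403  (Chevron)
  w_3 = 0.142466·2.2853 + -0.002380·20.8508 = 0.2760  (Ford)
  w_4 = 0.142466·1.1470 + -0.002380·13.8757 = 0.1304  (Raytheon)
  w_5 = 0.142466·0.1671 + -0.002380·15.3936 = -0.0128  (Unilever)
Σw_i=1.0000  μᵀw=0.1430
σ²=wᵀΣw=λ₁·μ_p+λ₂ = 0.142466·0.143 + -0.002380 = 0.017993 ≈ 0.0180

0.0180
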